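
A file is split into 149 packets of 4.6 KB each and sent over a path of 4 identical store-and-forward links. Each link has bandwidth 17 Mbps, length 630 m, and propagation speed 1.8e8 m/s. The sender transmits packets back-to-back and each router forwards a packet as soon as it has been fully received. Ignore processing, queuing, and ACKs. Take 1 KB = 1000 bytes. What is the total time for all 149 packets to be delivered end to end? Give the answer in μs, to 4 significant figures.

Per-hop transmission t_tx = L/R = 36800/17000000 = 2164.71 μs.
Per-hop propagation t_prop = 630/180000000 = 3.5 μs.
Pipeline fill: first packet needs 4·t_tx to clear all hops; remaining 148 packets each add one t_tx.
Total = (4+149-1)·t_tx + 4·t_prop = 152·2164.71 + 4·3.5 = 329000 μs.

329000 μs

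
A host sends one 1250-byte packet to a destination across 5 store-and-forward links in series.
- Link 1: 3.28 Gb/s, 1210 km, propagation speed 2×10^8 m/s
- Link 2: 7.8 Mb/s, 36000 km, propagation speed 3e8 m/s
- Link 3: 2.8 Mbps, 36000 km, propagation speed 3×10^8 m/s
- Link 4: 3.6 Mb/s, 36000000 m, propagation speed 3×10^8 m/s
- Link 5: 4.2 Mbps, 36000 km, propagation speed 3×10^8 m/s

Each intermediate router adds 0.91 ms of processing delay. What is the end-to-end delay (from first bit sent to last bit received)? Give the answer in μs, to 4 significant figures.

L = 1250 × 8 = 10000 bits.
Transmission delays (L/R per hop): 3.04878, 1282.05, 3571.43, 2777.78, 2380.95 μs; sum = 10015.3 μs.
Propagation delays (d/s per hop): 6050, 120000, 120000, 120000, 120000 μs; sum = 486050 μs.
Processing at 4 router(s): 4 × 0.91 ms = 3640 μs.
End-to-end = 499700 μs.

499700 μs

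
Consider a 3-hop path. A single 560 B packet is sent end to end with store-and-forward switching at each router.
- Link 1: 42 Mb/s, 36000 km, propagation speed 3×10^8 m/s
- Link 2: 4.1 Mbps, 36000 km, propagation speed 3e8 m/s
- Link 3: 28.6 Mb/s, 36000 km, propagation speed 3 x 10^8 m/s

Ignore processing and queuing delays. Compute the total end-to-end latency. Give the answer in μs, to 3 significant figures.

361000 μs

L = 560 × 8 = 4480 bits.
Transmission delays (L/R per hop): 106.667, 1092.68, 156.643 μs; sum = 1355.99 μs.
Propagation delays (d/s per hop): 120000, 120000, 120000 μs; sum = 360000 μs.
End-to-end = 361000 μs.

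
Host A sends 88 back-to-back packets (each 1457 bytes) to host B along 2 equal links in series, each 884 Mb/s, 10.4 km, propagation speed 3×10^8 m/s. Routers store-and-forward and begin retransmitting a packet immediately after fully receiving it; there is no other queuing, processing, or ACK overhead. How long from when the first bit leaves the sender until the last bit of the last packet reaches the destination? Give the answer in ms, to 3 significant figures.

1.24 ms

Per-hop transmission t_tx = L/R = 11656/884000000 = 0.0131855 ms.
Per-hop propagation t_prop = 10400/300000000 = 0.0346667 ms.
Pipeline fill: first packet needs 2·t_tx to clear all hops; remaining 87 packets each add one t_tx.
Total = (2+88-1)·t_tx + 2·t_prop = 89·0.0131855 + 2·0.0346667 = 1.24 ms.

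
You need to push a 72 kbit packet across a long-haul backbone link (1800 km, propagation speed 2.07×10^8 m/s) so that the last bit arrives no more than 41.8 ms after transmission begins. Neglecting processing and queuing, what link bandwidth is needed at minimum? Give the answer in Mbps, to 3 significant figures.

2.17 Mbps

Propagation delay = 1800000 / 2.07e+08 = 8.69565 ms.
Transmission budget = 41.8 − 8.69565 = 33.1043 ms.
R ≥ L / t_tx = 72000 bits / 0.0331043 s = 2.17 Mbps.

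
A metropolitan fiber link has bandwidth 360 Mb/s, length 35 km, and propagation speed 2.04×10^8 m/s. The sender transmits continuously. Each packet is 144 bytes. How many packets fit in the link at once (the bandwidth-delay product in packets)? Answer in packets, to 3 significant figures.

Propagation delay = 35000 / 204000000 = 0.000171569 s.
BDP = R × t_prop = 360000000 × 0.000171569 = 61764.7 bits.
In packets of 1152 bits: 53.6 packets.

53.6 packets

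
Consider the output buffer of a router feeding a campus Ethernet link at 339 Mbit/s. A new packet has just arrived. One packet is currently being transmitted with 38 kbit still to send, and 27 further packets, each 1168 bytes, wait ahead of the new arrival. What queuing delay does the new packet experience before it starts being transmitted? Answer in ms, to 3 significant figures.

Each queued packet: L/R = 9344/339000000 = 0.0275634 ms.
27 queued → 0.744212 ms.
Plus remaining 38000 bits of current packet: 0.112094 ms.
Queuing delay = 0.856 ms.

0.856 ms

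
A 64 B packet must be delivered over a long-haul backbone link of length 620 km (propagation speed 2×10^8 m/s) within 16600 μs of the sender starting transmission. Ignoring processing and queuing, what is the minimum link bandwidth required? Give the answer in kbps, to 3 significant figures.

L = 512 bits.
Propagation delay = 620000 / 200000000 = 3100 μs.
Transmission budget = 16600 − 3100 = 13500 μs.
R ≥ L / t_tx = 512 bits / 0.0135 s = 37.9 kbps.

37.9 kbps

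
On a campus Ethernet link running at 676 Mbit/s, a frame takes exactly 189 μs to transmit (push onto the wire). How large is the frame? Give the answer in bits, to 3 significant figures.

L = R × t_tx = 676000000 b/s × 0.000189 s = 127764 bits.

128000 bits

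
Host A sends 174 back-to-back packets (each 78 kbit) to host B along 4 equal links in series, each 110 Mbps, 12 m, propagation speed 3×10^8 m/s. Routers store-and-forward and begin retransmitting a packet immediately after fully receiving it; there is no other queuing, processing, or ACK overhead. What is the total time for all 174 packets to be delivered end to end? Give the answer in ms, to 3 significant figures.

126 ms

Per-hop transmission t_tx = L/R = 78000/110000000 = 0.709091 ms.
Per-hop propagation t_prop = 12/300000000 = 4e-05 ms.
Pipeline fill: first packet needs 4·t_tx to clear all hops; remaining 173 packets each add one t_tx.
Total = (4+174-1)·t_tx + 4·t_prop = 177·0.709091 + 4·4e-05 = 126 ms.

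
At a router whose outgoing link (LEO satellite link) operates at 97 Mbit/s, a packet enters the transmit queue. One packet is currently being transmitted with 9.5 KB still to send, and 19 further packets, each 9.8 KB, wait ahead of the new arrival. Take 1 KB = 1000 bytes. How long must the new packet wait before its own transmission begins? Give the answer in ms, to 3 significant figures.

Each queued packet: L/R = 78400/97000000 = 0.808247 ms.
19 queued → 15.3567 ms.
Plus remaining 76000 bits of current packet: 0.783505 ms.
Queuing delay = 16.1 ms.

16.1 ms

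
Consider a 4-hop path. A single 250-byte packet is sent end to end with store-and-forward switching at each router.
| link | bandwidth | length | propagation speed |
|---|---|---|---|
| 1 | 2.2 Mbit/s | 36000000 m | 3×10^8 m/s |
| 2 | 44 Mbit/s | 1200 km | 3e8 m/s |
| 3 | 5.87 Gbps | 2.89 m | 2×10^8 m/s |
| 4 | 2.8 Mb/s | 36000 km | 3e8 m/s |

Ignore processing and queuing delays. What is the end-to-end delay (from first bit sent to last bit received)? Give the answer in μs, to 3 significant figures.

L = 250 × 8 = 2000 bits.
Transmission delays (L/R per hop): 909.091, 45.4545, 0.340716, 714.286 μs; sum = 1669.17 μs.
Propagation delays (d/s per hop): 120000, 4000, 0.01445, 120000 μs; sum = 244000 μs.
End-to-end = 246000 μs.

246000 μs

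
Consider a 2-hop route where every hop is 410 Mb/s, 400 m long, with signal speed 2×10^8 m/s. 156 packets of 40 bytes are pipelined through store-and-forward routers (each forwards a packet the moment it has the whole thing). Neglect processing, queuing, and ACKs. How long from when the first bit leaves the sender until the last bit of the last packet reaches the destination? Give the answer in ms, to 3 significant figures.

0.127 ms

Per-hop transmission t_tx = L/R = 320/410000000 = 0.000780488 ms.
Per-hop propagation t_prop = 400/200000000 = 0.002 ms.
Pipeline fill: first packet needs 2·t_tx to clear all hops; remaining 155 packets each add one t_tx.
Total = (2+156-1)·t_tx + 2·t_prop = 157·0.000780488 + 2·0.002 = 0.127 ms.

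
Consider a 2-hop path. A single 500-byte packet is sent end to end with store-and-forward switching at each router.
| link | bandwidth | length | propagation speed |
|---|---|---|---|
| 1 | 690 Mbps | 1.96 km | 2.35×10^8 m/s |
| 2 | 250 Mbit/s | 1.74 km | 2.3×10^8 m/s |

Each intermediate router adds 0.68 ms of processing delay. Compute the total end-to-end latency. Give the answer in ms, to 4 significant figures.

0.7177 ms

L = 500 × 8 = 4000 bits.
Transmission delays (L/R per hop): 0.0057971, 0.016 ms; sum = 0.0217971 ms.
Propagation delays (d/s per hop): 0.00834043, 0.00756522 ms; sum = 0.0159056 ms.
Processing at 1 router(s): 1 × 0.68 ms = 0.68 ms.
End-to-end = 0.7177 ms.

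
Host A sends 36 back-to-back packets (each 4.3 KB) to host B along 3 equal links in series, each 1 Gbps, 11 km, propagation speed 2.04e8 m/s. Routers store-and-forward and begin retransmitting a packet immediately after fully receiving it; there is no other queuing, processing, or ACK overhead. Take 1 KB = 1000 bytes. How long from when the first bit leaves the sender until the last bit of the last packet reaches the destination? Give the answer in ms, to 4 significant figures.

1.469 ms

Per-hop transmission t_tx = L/R = 34400/1000000000 = 0.0344 ms.
Per-hop propagation t_prop = 11000/204000000 = 0.0539216 ms.
Pipeline fill: first packet needs 3·t_tx to clear all hops; remaining 35 packets each add one t_tx.
Total = (3+36-1)·t_tx + 3·t_prop = 38·0.0344 + 3·0.0539216 = 1.469 ms.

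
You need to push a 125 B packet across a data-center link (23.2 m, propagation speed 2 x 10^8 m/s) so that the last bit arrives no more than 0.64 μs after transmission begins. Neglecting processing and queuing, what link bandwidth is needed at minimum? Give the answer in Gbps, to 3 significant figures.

1.91 Gbps

L = 1000 bits.
Propagation delay = 23.2 / 200000000 = 0.116 μs.
Transmission budget = 0.64 − 0.116 = 0.524 μs.
R ≥ L / t_tx = 1000 bits / 5.24e-07 s = 1.91 Gbps.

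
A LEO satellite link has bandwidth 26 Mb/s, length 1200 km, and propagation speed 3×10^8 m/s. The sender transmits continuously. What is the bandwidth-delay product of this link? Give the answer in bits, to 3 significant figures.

Propagation delay = 1200000 / 300000000 = 0.004 s.
BDP = R × t_prop = 26000000 × 0.004 = 104000 bits.

104000 bits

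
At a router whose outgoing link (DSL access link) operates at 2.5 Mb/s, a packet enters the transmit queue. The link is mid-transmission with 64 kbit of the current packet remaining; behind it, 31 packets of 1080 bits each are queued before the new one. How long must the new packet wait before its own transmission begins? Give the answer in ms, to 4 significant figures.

Each queued packet: L/R = 1080/2500000 = 0.432 ms.
31 queued → 13.392 ms.
Plus remaining 64000 bits of current packet: 25.6 ms.
Queuing delay = 38.99 ms.

38.99 ms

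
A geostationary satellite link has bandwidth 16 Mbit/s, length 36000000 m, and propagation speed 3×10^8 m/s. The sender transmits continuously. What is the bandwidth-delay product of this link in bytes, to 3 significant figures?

240000 bytes

Propagation delay = 36000000 / 300000000 = 0.12 s.
BDP = R × t_prop = 16000000 × 0.12 = 1920000 bits.
In bytes: 1920000/8 = 240000 bytes.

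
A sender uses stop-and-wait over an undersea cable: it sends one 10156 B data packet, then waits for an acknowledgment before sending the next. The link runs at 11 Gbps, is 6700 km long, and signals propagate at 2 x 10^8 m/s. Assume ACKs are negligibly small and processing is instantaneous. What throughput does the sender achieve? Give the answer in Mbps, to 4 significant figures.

t_tx = L/R = 81248/11000000000 = 7.38618e-06 s.
t_prop = 6700000/200000000 = 0.0335 s; RTT = 0.067 s.
Cycle = t_tx + RTT = 0.0670074 s.
Throughput = L / cycle = 81248 / 0.0670074 = 1.213 Mbps.

1.213 Mbps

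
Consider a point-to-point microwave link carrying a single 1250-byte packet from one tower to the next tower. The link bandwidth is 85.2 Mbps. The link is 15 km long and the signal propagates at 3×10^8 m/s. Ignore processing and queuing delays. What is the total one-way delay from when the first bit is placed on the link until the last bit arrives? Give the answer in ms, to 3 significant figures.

0.167 ms

L = 1250 × 8 = 10000 bits.
Transmission delay = L/R = 10000 / 85200000 = 0.117371 ms.
Propagation delay = d/s = 15000 m / 300000000 m/s = 0.05 ms.
Total = 0.167 ms.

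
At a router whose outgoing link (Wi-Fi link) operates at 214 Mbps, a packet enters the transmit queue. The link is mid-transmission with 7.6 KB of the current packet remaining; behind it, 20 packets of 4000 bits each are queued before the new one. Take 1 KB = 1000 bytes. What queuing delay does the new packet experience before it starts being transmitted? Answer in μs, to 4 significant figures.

657.9 μs

Each queued packet: L/R = 4000/214000000 = 18.6916 μs.
20 queued → 373.832 μs.
Plus remaining 60800 bits of current packet: 284.112 μs.
Queuing delay = 657.9 μs.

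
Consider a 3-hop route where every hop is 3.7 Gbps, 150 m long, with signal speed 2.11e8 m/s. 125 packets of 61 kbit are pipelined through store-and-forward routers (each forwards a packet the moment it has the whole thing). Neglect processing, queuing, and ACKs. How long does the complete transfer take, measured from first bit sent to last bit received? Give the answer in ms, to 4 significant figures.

Per-hop transmission t_tx = L/R = 61000/3700000000 = 0.0164865 ms.
Per-hop propagation t_prop = 150/211000000 = 0.0007109 ms.
Pipeline fill: first packet needs 3·t_tx to clear all hops; remaining 124 packets each add one t_tx.
Total = (3+125-1)·t_tx + 3·t_prop = 127·0.0164865 + 3·0.0007109 = 2.096 ms.

2.096 ms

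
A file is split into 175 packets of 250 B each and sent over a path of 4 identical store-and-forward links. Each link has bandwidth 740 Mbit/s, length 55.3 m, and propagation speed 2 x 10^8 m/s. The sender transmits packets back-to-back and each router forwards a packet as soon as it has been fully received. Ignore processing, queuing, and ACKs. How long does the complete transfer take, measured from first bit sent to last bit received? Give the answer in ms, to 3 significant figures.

Per-hop transmission t_tx = L/R = 2000/740000000 = 0.0027027 ms.
Per-hop propagation t_prop = 55.3/200000000 = 0.0002765 ms.
Pipeline fill: first packet needs 4·t_tx to clear all hops; remaining 174 packets each add one t_tx.
Total = (4+175-1)·t_tx + 4·t_prop = 178·0.0027027 + 4·0.0002765 = 0.482 ms.

0.482 ms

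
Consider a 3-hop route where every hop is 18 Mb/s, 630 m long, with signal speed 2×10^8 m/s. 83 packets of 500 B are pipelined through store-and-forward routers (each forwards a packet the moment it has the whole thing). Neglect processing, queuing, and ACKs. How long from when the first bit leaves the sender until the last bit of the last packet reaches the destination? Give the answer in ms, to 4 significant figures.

18.90 ms

Per-hop transmission t_tx = L/R = 4000/18000000 = 0.222222 ms.
Per-hop propagation t_prop = 630/200000000 = 0.00315 ms.
Pipeline fill: first packet needs 3·t_tx to clear all hops; remaining 82 packets each add one t_tx.
Total = (3+83-1)·t_tx + 3·t_prop = 85·0.222222 + 3·0.00315 = 18.90 ms.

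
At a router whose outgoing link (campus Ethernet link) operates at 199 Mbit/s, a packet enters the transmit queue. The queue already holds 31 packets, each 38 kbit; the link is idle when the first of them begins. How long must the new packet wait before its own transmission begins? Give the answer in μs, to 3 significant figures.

Each queued packet: L/R = 38000/199000000 = 190.955 μs.
31 queued → 5919.6 μs.
Queuing delay = 5920 μs.

5920 μs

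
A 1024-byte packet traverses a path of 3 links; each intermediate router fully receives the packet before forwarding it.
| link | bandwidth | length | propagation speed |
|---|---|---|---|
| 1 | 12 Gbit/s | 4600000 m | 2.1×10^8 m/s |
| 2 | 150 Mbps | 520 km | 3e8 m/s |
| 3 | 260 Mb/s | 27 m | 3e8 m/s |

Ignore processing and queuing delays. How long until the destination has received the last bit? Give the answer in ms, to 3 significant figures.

23.7 ms

L = 1024 × 8 = 8192 bits.
Transmission delays (L/R per hop): 0.000682667, 0.0546133, 0.0315077 ms; sum = 0.0868037 ms.
Propagation delays (d/s per hop): 21.9048, 1.73333, 9e-05 ms; sum = 23.6382 ms.
End-to-end = 23.7 ms.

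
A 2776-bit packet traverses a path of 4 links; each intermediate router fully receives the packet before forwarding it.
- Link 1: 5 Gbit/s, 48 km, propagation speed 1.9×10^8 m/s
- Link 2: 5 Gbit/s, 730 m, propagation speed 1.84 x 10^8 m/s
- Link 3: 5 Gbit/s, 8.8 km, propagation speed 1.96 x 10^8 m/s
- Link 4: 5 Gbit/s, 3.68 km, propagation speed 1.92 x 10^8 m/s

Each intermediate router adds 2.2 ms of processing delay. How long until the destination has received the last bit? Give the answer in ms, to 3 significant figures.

6.92 ms

Transmission delay per hop = L/R = 2776/5000000000 = 0.0005552 ms; 4 hops → 0.0022208 ms.
Propagation delays (d/s per hop): 0.252632, 0.00396739, 0.044898, 0.0191667 ms; sum = 0.320664 ms.
Processing at 3 router(s): 3 × 2.2 ms = 6.6 ms.
End-to-end = 6.92 ms.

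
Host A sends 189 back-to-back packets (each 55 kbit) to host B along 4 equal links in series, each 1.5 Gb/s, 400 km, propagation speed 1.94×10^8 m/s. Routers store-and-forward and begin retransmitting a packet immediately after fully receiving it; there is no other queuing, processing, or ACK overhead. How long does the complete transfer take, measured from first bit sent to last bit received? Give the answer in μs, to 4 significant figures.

Per-hop transmission t_tx = L/R = 55000/1500000000 = 36.6667 μs.
Per-hop propagation t_prop = 400000/194000000 = 2061.86 μs.
Pipeline fill: first packet needs 4·t_tx to clear all hops; remaining 188 packets each add one t_tx.
Total = (4+189-1)·t_tx + 4·t_prop = 192·36.6667 + 4·2061.86 = 15290 μs.

15290 μs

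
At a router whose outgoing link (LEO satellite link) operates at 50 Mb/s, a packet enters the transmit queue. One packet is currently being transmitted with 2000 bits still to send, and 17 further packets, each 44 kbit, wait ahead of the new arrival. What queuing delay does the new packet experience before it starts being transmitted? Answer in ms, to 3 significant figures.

Each queued packet: L/R = 44000/50000000 = 0.88 ms.
17 queued → 14.96 ms.
Plus remaining 2000 bits of current packet: 0.04 ms.
Queuing delay = 15.0 ms.

15.0 ms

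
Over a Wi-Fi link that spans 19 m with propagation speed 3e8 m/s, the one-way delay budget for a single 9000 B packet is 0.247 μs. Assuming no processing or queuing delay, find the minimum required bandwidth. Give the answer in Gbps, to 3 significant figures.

392 Gbps

L = 72000 bits.
Propagation delay = 19 / 300000000 = 0.0633333 μs.
Transmission budget = 0.247 − 0.0633333 = 0.183667 μs.
R ≥ L / t_tx = 72000 bits / 1.83667e-07 s = 392 Gbps.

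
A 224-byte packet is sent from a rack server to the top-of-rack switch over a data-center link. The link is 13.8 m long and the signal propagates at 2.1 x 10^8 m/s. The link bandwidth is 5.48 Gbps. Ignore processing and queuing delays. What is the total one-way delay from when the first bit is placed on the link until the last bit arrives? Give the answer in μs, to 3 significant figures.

L = 224 × 8 = 1792 bits.
Transmission delay = L/R = 1792 / 5480000000 = 0.327007 μs.
Propagation delay = d/s = 13.8 m / 210000000 m/s = 0.0657143 μs.
Total = 0.393 μs.

0.393 μs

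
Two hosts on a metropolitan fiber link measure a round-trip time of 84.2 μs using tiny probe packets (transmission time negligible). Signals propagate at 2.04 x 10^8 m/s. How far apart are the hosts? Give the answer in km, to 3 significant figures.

8.59 km

One-way propagation = RTT/2 = 42.1 μs.
d = s × t = 204000000 × 4.21e-05 = 8.59 km.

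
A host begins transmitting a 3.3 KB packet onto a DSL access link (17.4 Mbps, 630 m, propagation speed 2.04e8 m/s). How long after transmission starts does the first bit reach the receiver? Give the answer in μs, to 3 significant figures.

First bit experiences only propagation delay: d/s = 630/204000000 = 3.09 μs.

3.09 μs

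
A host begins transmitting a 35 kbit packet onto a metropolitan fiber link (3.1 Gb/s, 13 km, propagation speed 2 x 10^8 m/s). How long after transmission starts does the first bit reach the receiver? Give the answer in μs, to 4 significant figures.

65.00 μs

First bit experiences only propagation delay: d/s = 13000/200000000 = 65.00 μs.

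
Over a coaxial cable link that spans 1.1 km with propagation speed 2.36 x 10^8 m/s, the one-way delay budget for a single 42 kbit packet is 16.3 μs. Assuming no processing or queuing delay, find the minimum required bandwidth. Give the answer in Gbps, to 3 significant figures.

Propagation delay = 1100 / 236000000 = 4.66102 μs.
Transmission budget = 16.3 − 4.66102 = 11.639 μs.
R ≥ L / t_tx = 42000 bits / 1.1639e-05 s = 3.61 Gbps.

3.61 Gbps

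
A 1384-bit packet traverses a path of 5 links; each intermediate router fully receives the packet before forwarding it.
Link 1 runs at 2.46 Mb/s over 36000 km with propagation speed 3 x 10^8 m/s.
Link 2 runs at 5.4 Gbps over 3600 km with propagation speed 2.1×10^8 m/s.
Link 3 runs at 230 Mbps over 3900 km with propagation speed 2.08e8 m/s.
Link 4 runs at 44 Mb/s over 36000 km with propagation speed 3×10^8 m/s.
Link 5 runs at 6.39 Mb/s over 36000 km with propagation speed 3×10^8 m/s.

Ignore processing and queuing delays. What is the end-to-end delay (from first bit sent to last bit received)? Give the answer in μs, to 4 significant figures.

Transmission delays (L/R per hop): 562.602, 0.256296, 6.01739, 31.4545, 216.588 μs; sum = 816.918 μs.
Propagation delays (d/s per hop): 120000, 17142.9, 18750, 120000, 120000 μs; sum = 395893 μs.
End-to-end = 396700 μs.

396700 μs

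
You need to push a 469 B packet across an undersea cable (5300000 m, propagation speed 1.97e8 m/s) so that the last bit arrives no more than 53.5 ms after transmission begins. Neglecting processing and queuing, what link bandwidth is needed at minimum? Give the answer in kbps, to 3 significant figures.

141 kbps

L = 3752 bits.
Propagation delay = 5300000 / 197000000 = 26.9036 ms.
Transmission budget = 53.5 − 26.9036 = 26.5964 ms.
R ≥ L / t_tx = 3752 bits / 0.0265964 s = 141 kbps.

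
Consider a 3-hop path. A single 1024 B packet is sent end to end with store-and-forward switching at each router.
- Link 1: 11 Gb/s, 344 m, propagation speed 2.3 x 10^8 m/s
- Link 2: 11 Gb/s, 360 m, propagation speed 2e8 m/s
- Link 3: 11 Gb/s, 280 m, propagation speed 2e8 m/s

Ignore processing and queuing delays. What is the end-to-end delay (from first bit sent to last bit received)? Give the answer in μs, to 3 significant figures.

6.93 μs

L = 1024 × 8 = 8192 bits.
Transmission delay per hop = L/R = 8192/11000000000 = 0.744727 μs; 3 hops → 2.23418 μs.
Propagation delays (d/s per hop): 1.49565, 1.8, 1.4 μs; sum = 4.69565 μs.
End-to-end = 6.93 μs.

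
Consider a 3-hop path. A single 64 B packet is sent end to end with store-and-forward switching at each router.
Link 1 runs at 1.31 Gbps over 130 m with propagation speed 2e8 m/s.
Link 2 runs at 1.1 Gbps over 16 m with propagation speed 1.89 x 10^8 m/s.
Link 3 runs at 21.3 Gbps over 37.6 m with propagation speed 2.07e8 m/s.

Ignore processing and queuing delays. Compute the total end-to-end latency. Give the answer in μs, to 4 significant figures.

L = 64 × 8 = 512 bits.
Transmission delays (L/R per hop): 0.39084, 0.465455, 0.0240376 μs; sum = 0.880332 μs.
Propagation delays (d/s per hop): 0.65, 0.0846561, 0.181643 μs; sum = 0.916299 μs.
End-to-end = 1.797 μs.

1.797 μs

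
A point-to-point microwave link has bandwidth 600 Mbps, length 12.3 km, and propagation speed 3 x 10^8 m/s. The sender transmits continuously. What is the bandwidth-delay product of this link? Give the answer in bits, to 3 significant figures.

24600 bits

Propagation delay = 12300 / 300000000 = 4.1e-05 s.
BDP = R × t_prop = 600000000 × 4.1e-05 = 24600 bits.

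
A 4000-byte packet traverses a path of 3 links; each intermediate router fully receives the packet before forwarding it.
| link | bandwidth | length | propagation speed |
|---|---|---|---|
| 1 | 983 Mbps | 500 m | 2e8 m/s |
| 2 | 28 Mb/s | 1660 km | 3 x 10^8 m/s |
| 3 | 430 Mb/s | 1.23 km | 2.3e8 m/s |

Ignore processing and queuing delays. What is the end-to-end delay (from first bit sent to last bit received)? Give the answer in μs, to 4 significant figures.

L = 4000 × 8 = 32000 bits.
Transmission delays (L/R per hop): 32.5534, 1142.86, 74.4186 μs; sum = 1249.83 μs.
Propagation delays (d/s per hop): 2.5, 5533.33, 5.34783 μs; sum = 5541.18 μs.
End-to-end = 6791 μs.

6791 μs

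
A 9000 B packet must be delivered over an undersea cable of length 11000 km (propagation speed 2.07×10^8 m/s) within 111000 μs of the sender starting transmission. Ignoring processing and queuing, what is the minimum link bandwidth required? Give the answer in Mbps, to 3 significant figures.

L = 72000 bits.
Propagation delay = 11000000 / 2.07e+08 = 53140.1 μs.
Transmission budget = 111000 − 53140.1 = 57859.9 μs.
R ≥ L / t_tx = 72000 bits / 0.0578599 s = 1.24 Mbps.

1.24 Mbps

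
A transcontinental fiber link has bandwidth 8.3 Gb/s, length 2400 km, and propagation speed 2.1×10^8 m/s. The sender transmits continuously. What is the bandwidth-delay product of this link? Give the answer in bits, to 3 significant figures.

Propagation delay = 2400000 / 210000000 = 0.0114286 s.
BDP = R × t_prop = 8.3e+09 × 0.0114286 = 94857100 bits.

94900000 bits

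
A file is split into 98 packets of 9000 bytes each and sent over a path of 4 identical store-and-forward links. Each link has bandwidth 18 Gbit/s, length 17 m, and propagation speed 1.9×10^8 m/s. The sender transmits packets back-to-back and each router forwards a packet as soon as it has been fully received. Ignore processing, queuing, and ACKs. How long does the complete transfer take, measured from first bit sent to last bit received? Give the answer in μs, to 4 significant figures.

Per-hop transmission t_tx = L/R = 72000/18000000000 = 4 μs.
Per-hop propagation t_prop = 17/190000000 = 0.0894737 μs.
Pipeline fill: first packet needs 4·t_tx to clear all hops; remaining 97 packets each add one t_tx.
Total = (4+98-1)·t_tx + 4·t_prop = 101·4 + 4·0.0894737 = 404.4 μs.

404.4 μs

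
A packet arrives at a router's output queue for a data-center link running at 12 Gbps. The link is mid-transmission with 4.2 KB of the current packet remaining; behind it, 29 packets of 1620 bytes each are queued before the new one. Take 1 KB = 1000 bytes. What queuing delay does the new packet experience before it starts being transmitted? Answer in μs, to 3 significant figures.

34.1 μs

Each queued packet: L/R = 12960/12000000000 = 1.08 μs.
29 queued → 31.32 μs.
Plus remaining 33600 bits of current packet: 2.8 μs.
Queuing delay = 34.1 μs.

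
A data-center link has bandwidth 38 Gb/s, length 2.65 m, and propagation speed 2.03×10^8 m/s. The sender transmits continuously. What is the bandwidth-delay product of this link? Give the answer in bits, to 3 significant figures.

496 bits

Propagation delay = 2.65 / 2.03e+08 = 1.30542e-08 s.
BDP = R × t_prop = 38000000000 × 1.30542e-08 = 496.059 bits.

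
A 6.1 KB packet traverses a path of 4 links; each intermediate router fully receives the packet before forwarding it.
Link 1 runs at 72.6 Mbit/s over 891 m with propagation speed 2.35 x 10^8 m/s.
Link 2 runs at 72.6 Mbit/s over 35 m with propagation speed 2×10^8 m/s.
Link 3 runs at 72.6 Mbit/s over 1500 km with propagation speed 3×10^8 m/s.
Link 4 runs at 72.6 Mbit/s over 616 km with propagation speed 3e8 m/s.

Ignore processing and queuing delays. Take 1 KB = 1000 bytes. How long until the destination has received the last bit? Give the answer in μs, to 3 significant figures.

L = 48800 bits.
Transmission delay per hop = L/R = 48800/72600000 = 672.176 μs; 4 hops → 2688.71 μs.
Propagation delays (d/s per hop): 3.79149, 0.175, 5000, 2053.33 μs; sum = 7057.3 μs.
End-to-end = 9750 μs.

9750 μs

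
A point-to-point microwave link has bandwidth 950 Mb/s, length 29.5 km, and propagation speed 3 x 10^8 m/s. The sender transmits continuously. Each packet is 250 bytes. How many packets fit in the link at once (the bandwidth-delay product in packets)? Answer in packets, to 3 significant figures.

Propagation delay = 29500 / 300000000 = 9.83333e-05 s.
BDP = R × t_prop = 950000000 × 9.83333e-05 = 93416.7 bits.
In packets of 2000 bits: 46.7 packets.

46.7 packets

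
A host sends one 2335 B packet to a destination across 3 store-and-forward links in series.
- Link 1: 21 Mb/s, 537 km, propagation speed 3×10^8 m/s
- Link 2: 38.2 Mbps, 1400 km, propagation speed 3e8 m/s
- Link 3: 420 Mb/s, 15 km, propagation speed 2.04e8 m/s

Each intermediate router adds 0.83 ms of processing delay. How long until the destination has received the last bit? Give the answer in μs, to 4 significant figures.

L = 2335 × 8 = 18680 bits.
Transmission delays (L/R per hop): 889.524, 489.005, 44.4762 μs; sum = 1423.01 μs.
Propagation delays (d/s per hop): 1790, 4666.67, 73.5294 μs; sum = 6530.2 μs.
Processing at 2 router(s): 2 × 0.83 ms = 1660 μs.
End-to-end = 9613 μs.

9613 μs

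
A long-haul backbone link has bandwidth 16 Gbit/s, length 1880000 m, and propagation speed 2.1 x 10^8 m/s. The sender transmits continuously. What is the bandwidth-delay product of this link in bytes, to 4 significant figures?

Propagation delay = 1880000 / 210000000 = 0.00895238 s.
BDP = R × t_prop = 16000000000 × 0.00895238 = 143238000 bits.
In bytes: 143238000/8 = 17900000 bytes.

17900000 bytes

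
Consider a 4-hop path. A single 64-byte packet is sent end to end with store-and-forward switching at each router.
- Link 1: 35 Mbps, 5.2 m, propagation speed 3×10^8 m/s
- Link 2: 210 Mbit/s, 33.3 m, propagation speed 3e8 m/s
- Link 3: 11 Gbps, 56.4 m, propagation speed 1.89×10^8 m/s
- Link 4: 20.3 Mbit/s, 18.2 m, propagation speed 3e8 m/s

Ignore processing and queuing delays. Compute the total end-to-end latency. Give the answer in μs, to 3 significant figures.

L = 64 × 8 = 512 bits.
Transmission delays (L/R per hop): 14.6286, 2.4381, 0.0465455, 25.2217 μs; sum = 42.3349 μs.
Propagation delays (d/s per hop): 0.0173333, 0.111, 0.298413, 0.0606667 μs; sum = 0.487413 μs.
End-to-end = 42.8 μs.

42.8 μs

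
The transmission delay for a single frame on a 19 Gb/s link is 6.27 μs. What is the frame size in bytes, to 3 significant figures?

14900 bytes

L = R × t_tx = 19000000000 b/s × 6.27e-06 s = 119130 bits.
In bytes: 119130 / 8 = 14900 bytes.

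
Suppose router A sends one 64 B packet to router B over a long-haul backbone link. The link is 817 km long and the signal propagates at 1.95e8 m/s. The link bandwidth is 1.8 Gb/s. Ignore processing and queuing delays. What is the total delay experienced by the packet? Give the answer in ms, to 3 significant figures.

L = 64 × 8 = 512 bits.
Transmission delay = L/R = 512 / 1800000000 = 0.000284444 ms.
Propagation delay = d/s = 817000 m / 195000000 m/s = 4.18974 ms.
Total = 4.19 ms.

4.19 ms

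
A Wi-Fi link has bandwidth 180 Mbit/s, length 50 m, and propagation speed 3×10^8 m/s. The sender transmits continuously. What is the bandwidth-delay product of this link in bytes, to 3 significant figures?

Propagation delay = 50 / 300000000 = 1.66667e-07 s.
BDP = R × t_prop = 180000000 × 1.66667e-07 = 30 bits.
In bytes: 30/8 = 3.75 bytes.

3.75 bytes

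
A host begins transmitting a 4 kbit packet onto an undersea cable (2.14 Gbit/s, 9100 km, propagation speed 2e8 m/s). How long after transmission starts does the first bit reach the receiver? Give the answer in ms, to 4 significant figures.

45.50 ms

First bit experiences only propagation delay: d/s = 9100000/200000000 = 45.50 ms.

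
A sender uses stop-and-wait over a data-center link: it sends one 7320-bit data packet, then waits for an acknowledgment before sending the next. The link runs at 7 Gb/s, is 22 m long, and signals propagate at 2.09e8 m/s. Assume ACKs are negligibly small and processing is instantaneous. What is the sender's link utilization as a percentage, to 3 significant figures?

83.2 %

t_tx = L/R = 7320/7000000000 = 1.04571e-06 s.
t_prop = 22/209000000 = 1.05263e-07 s; RTT = 2.10526e-07 s.
Cycle = t_tx + RTT = 1.25624e-06 s.
Utilization = t_tx / cycle = 1.04571e-06/1.25624e-06 = 83.2 %.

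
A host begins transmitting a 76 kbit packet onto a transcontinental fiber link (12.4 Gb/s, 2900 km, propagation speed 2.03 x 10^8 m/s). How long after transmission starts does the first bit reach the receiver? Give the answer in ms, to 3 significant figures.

14.3 ms

First bit experiences only propagation delay: d/s = 2900000/2.03e+08 = 14.3 ms.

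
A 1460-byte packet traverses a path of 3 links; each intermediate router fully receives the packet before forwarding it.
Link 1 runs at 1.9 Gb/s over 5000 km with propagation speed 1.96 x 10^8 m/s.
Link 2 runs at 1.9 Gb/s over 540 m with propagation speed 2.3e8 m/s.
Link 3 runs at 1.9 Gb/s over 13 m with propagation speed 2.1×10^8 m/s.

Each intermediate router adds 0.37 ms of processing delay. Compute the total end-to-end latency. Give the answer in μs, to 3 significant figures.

26300 μs

L = 1460 × 8 = 11680 bits.
Transmission delay per hop = L/R = 11680/1900000000 = 6.14737 μs; 3 hops → 18.4421 μs.
Propagation delays (d/s per hop): 25510.2, 2.34783, 0.0619048 μs; sum = 25512.6 μs.
Processing at 2 router(s): 2 × 0.37 ms = 740 μs.
End-to-end = 26300 μs.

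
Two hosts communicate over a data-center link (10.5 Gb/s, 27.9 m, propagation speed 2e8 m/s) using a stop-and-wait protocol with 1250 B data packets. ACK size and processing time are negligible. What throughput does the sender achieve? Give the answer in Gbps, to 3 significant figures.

t_tx = L/R = 10000/10500000000 = 9.52381e-07 s.
t_prop = 27.9/200000000 = 1.395e-07 s; RTT = 2.79e-07 s.
Cycle = t_tx + RTT = 1.23138e-06 s.
Throughput = L / cycle = 10000 / 1.23138e-06 = 8.12 Gbps.

8.12 Gbps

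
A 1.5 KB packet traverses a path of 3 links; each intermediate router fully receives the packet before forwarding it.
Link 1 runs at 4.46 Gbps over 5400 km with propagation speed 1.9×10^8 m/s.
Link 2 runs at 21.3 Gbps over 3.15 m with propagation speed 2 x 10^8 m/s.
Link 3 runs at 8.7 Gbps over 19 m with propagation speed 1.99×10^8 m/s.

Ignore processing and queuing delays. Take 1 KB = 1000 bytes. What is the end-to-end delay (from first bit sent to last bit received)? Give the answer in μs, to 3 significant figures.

L = 12000 bits.
Transmission delays (L/R per hop): 2.69058, 0.56338, 1.37931 μs; sum = 4.63327 μs.
Propagation delays (d/s per hop): 28421.1, 0.01575, 0.0954774 μs; sum = 28421.2 μs.
End-to-end = 28400 μs.

28400 μs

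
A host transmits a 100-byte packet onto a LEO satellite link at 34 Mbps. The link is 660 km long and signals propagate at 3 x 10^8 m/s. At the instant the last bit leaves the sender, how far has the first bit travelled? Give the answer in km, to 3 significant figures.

t_tx = L/R = 800/34000000 = 2.35294e-05 s.
Distance = s × t_tx = 300000000 × 2.35294e-05 = 7.06 km.

7.06 km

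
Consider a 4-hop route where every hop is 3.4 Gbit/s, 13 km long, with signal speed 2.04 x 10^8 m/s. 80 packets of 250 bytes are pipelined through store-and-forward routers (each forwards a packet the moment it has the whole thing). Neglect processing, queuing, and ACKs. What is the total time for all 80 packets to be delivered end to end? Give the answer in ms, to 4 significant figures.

0.3037 ms

Per-hop transmission t_tx = L/R = 2000/3400000000 = 0.000588235 ms.
Per-hop propagation t_prop = 13000/204000000 = 0.0637255 ms.
Pipeline fill: first packet needs 4·t_tx to clear all hops; remaining 79 packets each add one t_tx.
Total = (4+80-1)·t_tx + 4·t_prop = 83·0.000588235 + 4·0.0637255 = 0.3037 ms.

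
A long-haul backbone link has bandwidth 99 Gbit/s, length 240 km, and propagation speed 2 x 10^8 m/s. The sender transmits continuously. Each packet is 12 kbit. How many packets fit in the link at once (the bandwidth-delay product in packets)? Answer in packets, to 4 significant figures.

9900 packets

Propagation delay = 240000 / 200000000 = 0.0012 s.
BDP = R × t_prop = 99000000000 × 0.0012 = 118800000 bits.
In packets of 12000 bits: 9900 packets.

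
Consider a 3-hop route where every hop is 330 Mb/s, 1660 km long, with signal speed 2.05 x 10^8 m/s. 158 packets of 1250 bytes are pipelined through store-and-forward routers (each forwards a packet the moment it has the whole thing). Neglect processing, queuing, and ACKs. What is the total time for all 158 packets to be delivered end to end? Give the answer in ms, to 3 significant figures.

Per-hop transmission t_tx = L/R = 10000/330000000 = 0.030303 ms.
Per-hop propagation t_prop = 1660000/2.05e+08 = 8.09756 ms.
Pipeline fill: first packet needs 3·t_tx to clear all hops; remaining 157 packets each add one t_tx.
Total = (3+158-1)·t_tx + 3·t_prop = 160·0.030303 + 3·8.09756 = 29.1 ms.

29.1 ms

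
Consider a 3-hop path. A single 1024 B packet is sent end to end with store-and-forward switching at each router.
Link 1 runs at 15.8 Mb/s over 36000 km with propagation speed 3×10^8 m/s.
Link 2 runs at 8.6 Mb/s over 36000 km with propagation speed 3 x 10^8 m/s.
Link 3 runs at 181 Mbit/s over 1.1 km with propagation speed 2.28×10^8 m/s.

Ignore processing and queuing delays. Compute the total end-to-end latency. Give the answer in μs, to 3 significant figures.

242000 μs

L = 1024 × 8 = 8192 bits.
Transmission delays (L/R per hop): 518.481, 952.558, 45.2597 μs; sum = 1516.3 μs.
Propagation delays (d/s per hop): 120000, 120000, 4.82456 μs; sum = 240005 μs.
End-to-end = 242000 μs.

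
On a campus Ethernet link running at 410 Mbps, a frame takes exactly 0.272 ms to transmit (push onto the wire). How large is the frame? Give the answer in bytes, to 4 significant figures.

L = R × t_tx = 410000000 b/s × 0.000272 s = 111520 bits.
In bytes: 111520 / 8 = 13940 bytes.

13940 bytes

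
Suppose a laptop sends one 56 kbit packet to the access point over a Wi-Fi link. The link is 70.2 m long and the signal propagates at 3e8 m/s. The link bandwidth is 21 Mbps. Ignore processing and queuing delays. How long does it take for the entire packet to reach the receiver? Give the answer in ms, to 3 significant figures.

L = 56000 bits.
Transmission delay = L/R = 56000 / 21000000 = 2.66667 ms.
Propagation delay = d/s = 70.2 m / 300000000 m/s = 0.000234 ms.
Total = 2.67 ms.

2.67 ms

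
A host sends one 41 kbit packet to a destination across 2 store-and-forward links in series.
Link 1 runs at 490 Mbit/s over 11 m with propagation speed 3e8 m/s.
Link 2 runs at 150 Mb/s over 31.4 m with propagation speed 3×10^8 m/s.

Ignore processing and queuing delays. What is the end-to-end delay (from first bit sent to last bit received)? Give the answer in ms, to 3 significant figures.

0.357 ms

L = 41000 bits.
Transmission delays (L/R per hop): 0.0836735, 0.273333 ms; sum = 0.357007 ms.
Propagation delays (d/s per hop): 3.66667e-05, 0.000104667 ms; sum = 0.000141333 ms.
End-to-end = 0.357 ms.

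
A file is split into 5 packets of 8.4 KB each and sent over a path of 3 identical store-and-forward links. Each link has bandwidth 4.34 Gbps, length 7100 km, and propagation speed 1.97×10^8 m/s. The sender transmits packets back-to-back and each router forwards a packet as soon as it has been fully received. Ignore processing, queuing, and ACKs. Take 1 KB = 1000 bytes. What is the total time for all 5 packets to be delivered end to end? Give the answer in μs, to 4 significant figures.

108200 μs

Per-hop transmission t_tx = L/R = 67200/4340000000 = 15.4839 μs.
Per-hop propagation t_prop = 7100000/197000000 = 36040.6 μs.
Pipeline fill: first packet needs 3·t_tx to clear all hops; remaining 4 packets each add one t_tx.
Total = (3+5-1)·t_tx + 3·t_prop = 7·15.4839 + 3·36040.6 = 108200 μs.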